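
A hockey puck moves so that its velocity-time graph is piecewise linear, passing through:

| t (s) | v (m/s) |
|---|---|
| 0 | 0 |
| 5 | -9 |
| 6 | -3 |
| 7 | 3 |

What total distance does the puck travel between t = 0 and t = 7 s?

Distance (not displacement) is the total path length: add the absolute areas under v-t.
0–5 s: |½(0 + -9)(5)| = 22.5 m
5–6 s: |½(-9 + -3)(1)| = 6 m
6–7 s: v = 0 at t = 6.5 s; triangle areas 0.75 + 0.75 = 1.5 m
Total distance = 30 m

30 m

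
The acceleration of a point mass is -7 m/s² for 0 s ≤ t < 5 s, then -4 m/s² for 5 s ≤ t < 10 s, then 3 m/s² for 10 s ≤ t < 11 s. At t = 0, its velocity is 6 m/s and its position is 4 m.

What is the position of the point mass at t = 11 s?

-296 m

On each constant-a segment, Δv = aΔt and Δx = v₀Δt + ½aΔt²; chain segment to segment.
0–5 s: v starts 6 m/s; Δx = 6·5 + ½·-7·5² = -57.5 m; v ends -29 m/s.
5–10 s: v starts -29 m/s; Δx = -29·5 + ½·-4·5² = -195 m; v ends -49 m/s.
10–11 s: v starts -49 m/s; Δx = -49·1 + ½·3·1² = -47.5 m; v ends -46 m/s.
x(11) = 4 + Σ Δx = -296 m.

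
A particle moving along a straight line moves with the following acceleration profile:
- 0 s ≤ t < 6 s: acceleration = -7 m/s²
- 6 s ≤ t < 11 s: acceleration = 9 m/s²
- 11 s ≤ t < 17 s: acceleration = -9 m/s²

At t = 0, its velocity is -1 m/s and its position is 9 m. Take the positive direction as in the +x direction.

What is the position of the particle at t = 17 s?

On each constant-a segment, Δv = aΔt and Δx = v₀Δt + ½aΔt²; chain segment to segment.
0–6 s: v starts -1 m/s; Δx = -1·6 + ½·-7·6² = -132 m; v ends -43 m/s.
6–11 s: v starts -43 m/s; Δx = -43·5 + ½·9·5² = -102.5 m; v ends 2 m/s.
11–17 s: v starts 2 m/s; Δx = 2·6 + ½·-9·6² = -150 m; v ends -52 m/s.
x(17) = 9 + Σ Δx = -375.5 m.

-375.5 m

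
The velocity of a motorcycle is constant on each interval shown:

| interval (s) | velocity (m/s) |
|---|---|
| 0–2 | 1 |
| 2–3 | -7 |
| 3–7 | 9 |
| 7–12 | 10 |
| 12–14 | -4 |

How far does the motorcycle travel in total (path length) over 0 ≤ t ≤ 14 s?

Total distance travelled is ∫|v| dt — sum the magnitudes of each area piece.
0–2 s: |1| × 2 = 2 m
2–3 s: |-7| × 1 = 7 m
3–7 s: |9| × 4 = 36 m
7–12 s: |10| × 5 = 50 m
12–14 s: |-4| × 2 = 8 m
Total distance = 103 m

103 m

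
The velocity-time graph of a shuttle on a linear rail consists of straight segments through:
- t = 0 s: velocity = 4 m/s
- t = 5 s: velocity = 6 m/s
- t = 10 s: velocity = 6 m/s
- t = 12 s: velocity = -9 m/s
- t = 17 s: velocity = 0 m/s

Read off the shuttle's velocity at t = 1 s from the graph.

4.4 m/s

On 0–5 s the graph is linear from 4 to 6 m/s: v(1) = 4 + (6 − 4)·(1 − 0)/(5 − 0) = 4.4 m/s.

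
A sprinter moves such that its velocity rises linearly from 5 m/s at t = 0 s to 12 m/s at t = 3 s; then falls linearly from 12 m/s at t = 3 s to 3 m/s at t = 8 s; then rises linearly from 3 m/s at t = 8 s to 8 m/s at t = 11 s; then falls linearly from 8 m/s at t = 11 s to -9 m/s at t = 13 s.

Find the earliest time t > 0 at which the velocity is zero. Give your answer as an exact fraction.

t = 203/17 s

v changes sign on 11–13 s (from 8 to -9); the graph is linear there, so v = 0 at t = 11 + (-8)·(13 − 11)/(-9 − 8) = 203/17 s.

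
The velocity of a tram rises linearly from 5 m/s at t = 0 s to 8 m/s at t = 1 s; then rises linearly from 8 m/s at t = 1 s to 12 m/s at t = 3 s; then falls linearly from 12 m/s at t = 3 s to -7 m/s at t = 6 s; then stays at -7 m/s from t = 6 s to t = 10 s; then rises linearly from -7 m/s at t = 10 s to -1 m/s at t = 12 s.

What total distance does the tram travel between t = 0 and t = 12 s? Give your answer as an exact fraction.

Total distance travelled is ∫|v| dt — sum the magnitudes of each area piece.
0–1 s: |½(5 + 8)(1)| = 6.5 m
1–3 s: |½(8 + 12)(2)| = 20 m
3–6 s: v = 0 at t = 93/19 s; triangle areas 216/19 + 147/38 = 579/38 m
6–10 s: |-7| × 4 = 28 m
10–12 s: |½(-7 + -1)(2)| = 8 m
Total distance = 1477/19 m

1477/19 m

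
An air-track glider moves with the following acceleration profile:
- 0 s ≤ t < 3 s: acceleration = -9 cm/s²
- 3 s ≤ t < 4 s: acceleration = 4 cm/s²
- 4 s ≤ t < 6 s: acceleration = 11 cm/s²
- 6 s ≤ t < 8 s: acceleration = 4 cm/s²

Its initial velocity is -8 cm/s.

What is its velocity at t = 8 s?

Δv equals the area under the a-t graph; then v = v₀ + Δv.
0–3 s: -9 × 3 = -27 cm/s
3–4 s: 4 × 1 = 4 cm/s
4–6 s: 11 × 2 = 22 cm/s
6–8 s: 4 × 2 = 8 cm/s
Δv = 7 cm/s, so v(8) = -8 + (7) = -1 cm/s.

-1 cm/s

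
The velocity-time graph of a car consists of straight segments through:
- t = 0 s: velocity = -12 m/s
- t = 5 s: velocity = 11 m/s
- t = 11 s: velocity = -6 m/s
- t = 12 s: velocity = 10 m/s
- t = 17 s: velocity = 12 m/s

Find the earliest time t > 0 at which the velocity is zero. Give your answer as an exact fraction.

v changes sign on 0–5 s (from -12 to 11); the graph is linear there, so v = 0 at t = 0 + (12)·(5 − 0)/(11 − -12) = 60/23 s.

t = 60/23 s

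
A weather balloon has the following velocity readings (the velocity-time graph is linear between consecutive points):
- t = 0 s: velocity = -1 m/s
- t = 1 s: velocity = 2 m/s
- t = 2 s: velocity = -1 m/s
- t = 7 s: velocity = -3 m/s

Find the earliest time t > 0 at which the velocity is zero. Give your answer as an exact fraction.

t = 1/3 s

v changes sign on 0–1 s (from -1 to 2); the graph is linear there, so v = 0 at t = 0 + (1)·(1 − 0)/(2 − -1) = 1/3 s.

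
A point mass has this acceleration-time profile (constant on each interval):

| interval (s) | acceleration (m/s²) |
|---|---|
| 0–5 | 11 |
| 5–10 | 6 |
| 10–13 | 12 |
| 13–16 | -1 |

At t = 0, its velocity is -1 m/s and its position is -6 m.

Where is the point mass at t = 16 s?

On each constant-a segment, Δv = aΔt and Δx = v₀Δt + ½aΔt²; chain segment to segment.
0–5 s: v starts -1 m/s; Δx = -1·5 + ½·11·5² = 132.5 m; v ends 54 m/s.
5–10 s: v starts 54 m/s; Δx = 54·5 + ½·6·5² = 345 m; v ends 84 m/s.
10–13 s: v starts 84 m/s; Δx = 84·3 + ½·12·3² = 306 m; v ends 120 m/s.
13–16 s: v starts 120 m/s; Δx = 120·3 + ½·-1·3² = 355.5 m; v ends 117 m/s.
x(16) = -6 + Σ Δx = 1133 m.

1133 m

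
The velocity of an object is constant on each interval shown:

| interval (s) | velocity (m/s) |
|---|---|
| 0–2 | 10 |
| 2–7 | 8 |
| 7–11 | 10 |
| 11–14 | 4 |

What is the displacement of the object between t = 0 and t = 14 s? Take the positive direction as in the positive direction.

112 m

Net displacement equals the area under the velocity-time graph (areas below the axis count negative).
0–2 s: 10 × 2 = 20 m
2–7 s: 8 × 5 = 40 m
7–11 s: 10 × 4 = 40 m
11–14 s: 4 × 3 = 12 m
Net displacement = 112 m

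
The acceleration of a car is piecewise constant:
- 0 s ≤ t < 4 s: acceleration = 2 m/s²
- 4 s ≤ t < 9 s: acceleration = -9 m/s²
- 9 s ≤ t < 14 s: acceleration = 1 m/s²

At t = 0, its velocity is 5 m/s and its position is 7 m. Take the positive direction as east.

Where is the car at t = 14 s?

-152 m

On each constant-a segment, Δv = aΔt and Δx = v₀Δt + ½aΔt²; chain segment to segment.
0–4 s: v starts 5 m/s; Δx = 5·4 + ½·2·4² = 36 m; v ends 13 m/s.
4–9 s: v starts 13 m/s; Δx = 13·5 + ½·-9·5² = -47.5 m; v ends -32 m/s.
9–14 s: v starts -32 m/s; Δx = -32·5 + ½·1·5² = -147.5 m; v ends -27 m/s.
x(14) = 7 + Σ Δx = -152 m.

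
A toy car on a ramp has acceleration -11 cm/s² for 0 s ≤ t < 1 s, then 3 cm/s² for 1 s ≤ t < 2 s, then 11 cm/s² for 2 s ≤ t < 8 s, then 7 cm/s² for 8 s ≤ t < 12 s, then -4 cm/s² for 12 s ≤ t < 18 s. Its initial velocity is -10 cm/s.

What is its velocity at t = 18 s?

Δv equals the area under the a-t graph; then v = v₀ + Δv.
0–1 s: -11 × 1 = -11 cm/s
1–2 s: 3 × 1 = 3 cm/s
2–8 s: 11 × 6 = 66 cm/s
8–12 s: 7 × 4 = 28 cm/s
12–18 s: -4 × 6 = -24 cm/s
Δv = 62 cm/s, so v(18) = -10 + (62) = 52 cm/s.

52 cm/s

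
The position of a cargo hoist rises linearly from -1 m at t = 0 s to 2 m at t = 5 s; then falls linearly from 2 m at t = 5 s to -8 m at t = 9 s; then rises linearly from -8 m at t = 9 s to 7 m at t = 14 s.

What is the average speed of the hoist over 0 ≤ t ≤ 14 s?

2 m/s

Average speed = (total path length)/(elapsed time); on a piecewise-linear x-t graph the path length is Σ|Δx|.
0–5 s: |Δx| = |2 − -1| = 3 m
5–9 s: |Δx| = |-8 − 2| = 10 m
9–14 s: |Δx| = |7 − -8| = 15 m
Total path = 28 m; average speed = 28/14 = 2 m/s.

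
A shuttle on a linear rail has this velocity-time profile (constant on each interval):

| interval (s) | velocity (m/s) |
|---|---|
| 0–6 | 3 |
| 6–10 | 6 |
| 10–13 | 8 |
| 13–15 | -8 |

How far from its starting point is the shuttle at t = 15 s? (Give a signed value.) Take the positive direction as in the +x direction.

Net displacement equals the area under the velocity-time graph (areas below the axis count negative).
0–6 s: 3 × 6 = 18 m
6–10 s: 6 × 4 = 24 m
10–13 s: 8 × 3 = 24 m
13–15 s: -8 × 2 = -16 m
Net displacement = 50 m

50 m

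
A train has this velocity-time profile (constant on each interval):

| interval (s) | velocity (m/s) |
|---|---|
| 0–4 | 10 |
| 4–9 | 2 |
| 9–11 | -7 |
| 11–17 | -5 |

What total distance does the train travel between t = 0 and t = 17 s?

Total distance travelled is ∫|v| dt — sum the magnitudes of each area piece.
0–4 s: |10| × 4 = 40 m
4–9 s: |2| × 5 = 10 m
9–11 s: |-7| × 2 = 14 m
11–17 s: |-5| × 6 = 30 m
Total distance = 94 m

94 m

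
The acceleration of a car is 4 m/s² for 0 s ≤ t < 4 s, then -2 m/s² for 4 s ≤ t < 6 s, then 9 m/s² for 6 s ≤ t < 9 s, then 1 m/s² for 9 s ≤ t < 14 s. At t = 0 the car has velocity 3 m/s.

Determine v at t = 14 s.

Δv equals the area under the a-t graph; then v = v₀ + Δv.
0–4 s: 4 × 4 = 16 m/s
4–6 s: -2 × 2 = -4 m/s
6–9 s: 9 × 3 = 27 m/s
9–14 s: 1 × 5 = 5 m/s
Δv = 44 m/s, so v(14) = 3 + (44) = 47 m/s.

47 m/s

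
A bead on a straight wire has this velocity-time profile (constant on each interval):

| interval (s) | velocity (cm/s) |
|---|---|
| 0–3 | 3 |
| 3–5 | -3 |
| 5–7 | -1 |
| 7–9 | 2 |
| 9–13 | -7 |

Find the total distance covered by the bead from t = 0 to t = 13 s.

Total distance travelled is ∫|v| dt — sum the magnitudes of each area piece.
0–3 s: |3| × 3 = 9 cm
3–5 s: |-3| × 2 = 6 cm
5–7 s: |-1| × 2 = 2 cm
7–9 s: |2| × 2 = 4 cm
9–13 s: |-7| × 4 = 28 cm
Total distance = 49 cm

49 cm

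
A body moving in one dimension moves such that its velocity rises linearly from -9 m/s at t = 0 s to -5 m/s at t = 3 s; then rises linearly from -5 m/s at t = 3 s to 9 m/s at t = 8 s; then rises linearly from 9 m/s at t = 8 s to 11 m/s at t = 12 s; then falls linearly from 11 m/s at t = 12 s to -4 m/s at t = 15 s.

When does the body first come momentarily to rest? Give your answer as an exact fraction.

v changes sign on 3–8 s (from -5 to 9); the graph is linear there, so v = 0 at t = 3 + (5)·(8 − 3)/(9 − -5) = 67/14 s.

t = 67/14 s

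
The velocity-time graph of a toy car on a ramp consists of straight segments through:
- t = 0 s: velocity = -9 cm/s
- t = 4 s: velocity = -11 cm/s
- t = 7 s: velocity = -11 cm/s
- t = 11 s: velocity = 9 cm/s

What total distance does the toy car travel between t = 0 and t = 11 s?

Total distance travelled is ∫|v| dt — sum the magnitudes of each area piece.
0–4 s: |½(-9 + -11)(4)| = 40 cm
4–7 s: |-11| × 3 = 33 cm
7–11 s: v = 0 at t = 9.2 s; triangle areas 12.1 + 8.1 = 20.2 cm
Total distance = 93.2 cm

93.2 cm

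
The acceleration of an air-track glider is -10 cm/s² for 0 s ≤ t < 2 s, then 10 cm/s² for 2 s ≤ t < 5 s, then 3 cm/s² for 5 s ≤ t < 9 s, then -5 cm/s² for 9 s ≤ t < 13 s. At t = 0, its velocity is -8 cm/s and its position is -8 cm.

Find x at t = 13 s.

On each constant-a segment, Δv = aΔt and Δx = v₀Δt + ½aΔt²; chain segment to segment.
0–2 s: v starts -8 cm/s; Δx = -8·2 + ½·-10·2² = -36 cm; v ends -28 cm/s.
2–5 s: v starts -28 cm/s; Δx = -28·3 + ½·10·3² = -39 cm; v ends 2 cm/s.
5–9 s: v starts 2 cm/s; Δx = 2·4 + ½·3·4² = 32 cm; v ends 14 cm/s.
9–13 s: v starts 14 cm/s; Δx = 14·4 + ½·-5·4² = 16 cm; v ends -6 cm/s.
x(13) = -8 + Σ Δx = -35 cm.

-35 cm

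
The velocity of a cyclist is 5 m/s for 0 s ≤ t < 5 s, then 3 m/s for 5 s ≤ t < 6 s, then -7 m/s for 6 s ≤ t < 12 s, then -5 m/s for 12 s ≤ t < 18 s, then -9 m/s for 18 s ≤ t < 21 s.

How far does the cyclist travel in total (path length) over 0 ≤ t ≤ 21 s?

127 m

Total distance travelled is ∫|v| dt — sum the magnitudes of each area piece.
0–5 s: |5| × 5 = 25 m
5–6 s: |3| × 1 = 3 m
6–12 s: |-7| × 6 = 42 m
12–18 s: |-5| × 6 = 30 m
18–21 s: |-9| × 3 = 27 m
Total distance = 127 m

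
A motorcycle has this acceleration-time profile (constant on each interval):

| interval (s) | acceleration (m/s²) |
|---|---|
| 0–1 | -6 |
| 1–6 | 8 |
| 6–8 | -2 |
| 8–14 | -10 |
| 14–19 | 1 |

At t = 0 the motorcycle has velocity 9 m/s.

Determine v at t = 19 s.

Δv equals the area under the a-t graph; then v = v₀ + Δv.
0–1 s: -6 × 1 = -6 m/s
1–6 s: 8 × 5 = 40 m/s
6–8 s: -2 × 2 = -4 m/s
8–14 s: -10 × 6 = -60 m/s
14–19 s: 1 × 5 = 5 m/s
Δv = -25 m/s, so v(19) = 9 + (-25) = -16 m/s.

-16 m/s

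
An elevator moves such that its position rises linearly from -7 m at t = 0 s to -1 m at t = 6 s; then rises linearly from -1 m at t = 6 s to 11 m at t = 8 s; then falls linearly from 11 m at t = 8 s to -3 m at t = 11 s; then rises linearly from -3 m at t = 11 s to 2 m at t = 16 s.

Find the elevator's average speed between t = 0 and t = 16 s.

2.3125 m/s

Average speed = (total path length)/(elapsed time); on a piecewise-linear x-t graph the path length is Σ|Δx|.
0–6 s: |Δx| = |-1 − -7| = 6 m
6–8 s: |Δx| = |11 − -1| = 12 m
8–11 s: |Δx| = |-3 − 11| = 14 m
11–16 s: |Δx| = |2 − -3| = 5 m
Total path = 37 m; average speed = 37/16 = 2.3125 m/s.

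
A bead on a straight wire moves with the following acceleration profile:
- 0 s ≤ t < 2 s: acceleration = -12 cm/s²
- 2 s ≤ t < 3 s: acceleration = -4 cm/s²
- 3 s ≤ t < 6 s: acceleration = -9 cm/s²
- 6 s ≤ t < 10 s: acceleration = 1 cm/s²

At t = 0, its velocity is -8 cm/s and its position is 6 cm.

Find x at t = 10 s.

On each constant-a segment, Δv = aΔt and Δx = v₀Δt + ½aΔt²; chain segment to segment.
0–2 s: v starts -8 cm/s; Δx = -8·2 + ½·-12·2² = -40 cm; v ends -32 cm/s.
2–3 s: v starts -32 cm/s; Δx = -32·1 + ½·-4·1² = -34 cm; v ends -36 cm/s.
3–6 s: v starts -36 cm/s; Δx = -36·3 + ½·-9·3² = -148.5 cm; v ends -63 cm/s.
6–10 s: v starts -63 cm/s; Δx = -63·4 + ½·1·4² = -244 cm; v ends -59 cm/s.
x(10) = 6 + Σ Δx = -460.5 cm.

-460.5 cm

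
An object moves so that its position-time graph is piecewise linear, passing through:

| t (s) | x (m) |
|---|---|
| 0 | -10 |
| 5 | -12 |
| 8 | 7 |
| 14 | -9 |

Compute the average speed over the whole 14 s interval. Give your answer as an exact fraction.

37/14 m/s

Average speed = (total path length)/(elapsed time); on a piecewise-linear x-t graph the path length is Σ|Δx|.
0–5 s: |Δx| = |-12 − -10| = 2 m
5–8 s: |Δx| = |7 − -12| = 19 m
8–14 s: |Δx| = |-9 − 7| = 16 m
Total path = 37 m; average speed = 37/14 = 37/14 m/s.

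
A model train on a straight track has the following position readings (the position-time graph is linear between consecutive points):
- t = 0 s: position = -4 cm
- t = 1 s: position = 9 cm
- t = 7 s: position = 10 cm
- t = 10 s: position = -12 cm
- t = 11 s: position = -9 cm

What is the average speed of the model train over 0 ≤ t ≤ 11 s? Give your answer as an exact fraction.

Average speed = (total path length)/(elapsed time); on a piecewise-linear x-t graph the path length is Σ|Δx|.
0–1 s: |Δx| = |9 − -4| = 13 cm
1–7 s: |Δx| = |10 − 9| = 1 cm
7–10 s: |Δx| = |-12 − 10| = 22 cm
10–11 s: |Δx| = |-9 − -12| = 3 cm
Total path = 39 cm; average speed = 39/11 = 39/11 cm/s.

39/11 cm/s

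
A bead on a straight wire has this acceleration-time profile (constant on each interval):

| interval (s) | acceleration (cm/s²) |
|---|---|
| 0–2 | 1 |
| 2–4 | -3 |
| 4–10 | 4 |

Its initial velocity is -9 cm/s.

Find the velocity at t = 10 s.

11 cm/s

Δv equals the area under the a-t graph; then v = v₀ + Δv.
0–2 s: 1 × 2 = 2 cm/s
2–4 s: -3 × 2 = -6 cm/s
4–10 s: 4 × 6 = 24 cm/s
Δv = 20 cm/s, so v(10) = -9 + (20) = 11 cm/s.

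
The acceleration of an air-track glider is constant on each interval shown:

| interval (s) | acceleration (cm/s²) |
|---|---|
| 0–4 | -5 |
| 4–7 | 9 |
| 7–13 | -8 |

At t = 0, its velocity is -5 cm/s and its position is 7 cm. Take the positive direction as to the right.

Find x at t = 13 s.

-219.5 cm

On each constant-a segment, Δv = aΔt and Δx = v₀Δt + ½aΔt²; chain segment to segment.
0–4 s: v starts -5 cm/s; Δx = -5·4 + ½·-5·4² = -60 cm; v ends -25 cm/s.
4–7 s: v starts -25 cm/s; Δx = -25·3 + ½·9·3² = -34.5 cm; v ends 2 cm/s.
7–13 s: v starts 2 cm/s; Δx = 2·6 + ½·-8·6² = -132 cm; v ends -46 cm/s.
x(13) = 7 + Σ Δx = -219.5 cm.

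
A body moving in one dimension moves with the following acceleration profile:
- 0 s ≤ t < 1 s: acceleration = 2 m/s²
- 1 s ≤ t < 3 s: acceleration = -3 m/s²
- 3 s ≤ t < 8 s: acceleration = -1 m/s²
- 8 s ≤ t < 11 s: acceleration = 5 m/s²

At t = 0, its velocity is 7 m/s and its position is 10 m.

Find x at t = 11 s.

49 m

On each constant-a segment, Δv = aΔt and Δx = v₀Δt + ½aΔt²; chain segment to segment.
0–1 s: v starts 7 m/s; Δx = 7·1 + ½·2·1² = 8 m; v ends 9 m/s.
1–3 s: v starts 9 m/s; Δx = 9·2 + ½·-3·2² = 12 m; v ends 3 m/s.
3–8 s: v starts 3 m/s; Δx = 3·5 + ½·-1·5² = 2.5 m; v ends -2 m/s.
8–11 s: v starts -2 m/s; Δx = -2·3 + ½·5·3² = 16.5 m; v ends 13 m/s.
x(11) = 10 + Σ Δx = 49 m.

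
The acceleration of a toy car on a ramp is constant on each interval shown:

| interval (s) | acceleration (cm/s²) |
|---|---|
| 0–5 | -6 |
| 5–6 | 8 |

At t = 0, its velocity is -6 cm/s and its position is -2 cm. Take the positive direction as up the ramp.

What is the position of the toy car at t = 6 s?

On each constant-a segment, Δv = aΔt and Δx = v₀Δt + ½aΔt²; chain segment to segment.
0–5 s: v starts -6 cm/s; Δx = -6·5 + ½·-6·5² = -105 cm; v ends -36 cm/s.
5–6 s: v starts -36 cm/s; Δx = -36·1 + ½·8·1² = -32 cm; v ends -28 cm/s.
x(6) = -2 + Σ Δx = -139 cm.

-139 cm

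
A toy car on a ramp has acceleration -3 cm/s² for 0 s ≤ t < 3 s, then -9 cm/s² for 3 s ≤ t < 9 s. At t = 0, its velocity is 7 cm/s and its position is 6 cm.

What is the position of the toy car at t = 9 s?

On each constant-a segment, Δv = aΔt and Δx = v₀Δt + ½aΔt²; chain segment to segment.
0–3 s: v starts 7 cm/s; Δx = 7·3 + ½·-3·3² = 7.5 cm; v ends -2 cm/s.
3–9 s: v starts -2 cm/s; Δx = -2·6 + ½·-9·6² = -174 cm; v ends -56 cm/s.
x(9) = 6 + Σ Δx = -160.5 cm.

-160.5 cm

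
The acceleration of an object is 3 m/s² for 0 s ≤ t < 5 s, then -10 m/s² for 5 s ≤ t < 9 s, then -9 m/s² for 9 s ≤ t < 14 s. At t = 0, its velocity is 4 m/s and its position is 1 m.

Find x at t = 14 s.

On each constant-a segment, Δv = aΔt and Δx = v₀Δt + ½aΔt²; chain segment to segment.
0–5 s: v starts 4 m/s; Δx = 4·5 + ½·3·5² = 57.5 m; v ends 19 m/s.
5–9 s: v starts 19 m/s; Δx = 19·4 + ½·-10·4² = -4 m; v ends -21 m/s.
9–14 s: v starts -21 m/s; Δx = -21·5 + ½·-9·5² = -217.5 m; v ends -66 m/s.
x(14) = 1 + Σ Δx = -163 m.

-163 m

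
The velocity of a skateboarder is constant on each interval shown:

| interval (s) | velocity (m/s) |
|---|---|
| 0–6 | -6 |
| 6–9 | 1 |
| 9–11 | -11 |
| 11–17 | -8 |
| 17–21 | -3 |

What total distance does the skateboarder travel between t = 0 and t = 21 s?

Total distance travelled is ∫|v| dt — sum the magnitudes of each area piece.
0–6 s: |-6| × 6 = 36 m
6–9 s: |1| × 3 = 3 m
9–11 s: |-11| × 2 = 22 m
11–17 s: |-8| × 6 = 48 m
17–21 s: |-3| × 4 = 12 m
Total distance = 121 m

121 m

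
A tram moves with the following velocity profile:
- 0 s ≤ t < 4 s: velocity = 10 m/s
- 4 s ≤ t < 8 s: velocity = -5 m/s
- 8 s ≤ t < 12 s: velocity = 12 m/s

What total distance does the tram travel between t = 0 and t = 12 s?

108 m

Total distance travelled is ∫|v| dt — sum the magnitudes of each area piece.
0–4 s: |10| × 4 = 40 m
4–8 s: |-5| × 4 = 20 m
8–12 s: |12| × 4 = 48 m
Total distance = 108 m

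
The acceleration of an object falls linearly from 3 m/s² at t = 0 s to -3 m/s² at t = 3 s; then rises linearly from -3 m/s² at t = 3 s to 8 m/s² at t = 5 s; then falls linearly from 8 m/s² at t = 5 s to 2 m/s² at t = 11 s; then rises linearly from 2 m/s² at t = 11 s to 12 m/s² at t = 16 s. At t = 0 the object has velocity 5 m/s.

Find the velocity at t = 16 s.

75 m/s

Δv equals the area under the a-t graph; then v = v₀ + Δv.
0–3 s: ½(3 + -3)(3) = 0 m/s
3–5 s: ½(-3 + 8)(2) = 5 m/s
5–11 s: ½(8 + 2)(6) = 30 m/s
11–16 s: ½(2 + 12)(5) = 35 m/s
Δv = 70 m/s, so v(16) = 5 + (70) = 75 m/s.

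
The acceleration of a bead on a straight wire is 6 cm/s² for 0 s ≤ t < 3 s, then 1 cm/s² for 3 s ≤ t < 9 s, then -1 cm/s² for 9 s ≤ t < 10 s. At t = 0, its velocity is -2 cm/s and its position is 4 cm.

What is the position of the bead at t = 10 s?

160.5 cm

On each constant-a segment, Δv = aΔt and Δx = v₀Δt + ½aΔt²; chain segment to segment.
0–3 s: v starts -2 cm/s; Δx = -2·3 + ½·6·3² = 21 cm; v ends 16 cm/s.
3–9 s: v starts 16 cm/s; Δx = 16·6 + ½·1·6² = 114 cm; v ends 22 cm/s.
9–10 s: v starts 22 cm/s; Δx = 22·1 + ½·-1·1² = 21.5 cm; v ends 21 cm/s.
x(10) = 4 + Σ Δx = 160.5 cm.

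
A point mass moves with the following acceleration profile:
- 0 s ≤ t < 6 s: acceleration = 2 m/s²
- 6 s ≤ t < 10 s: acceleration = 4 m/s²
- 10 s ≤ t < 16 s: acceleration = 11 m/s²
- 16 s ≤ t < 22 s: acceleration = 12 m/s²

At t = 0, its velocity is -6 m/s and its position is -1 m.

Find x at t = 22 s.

1129 m

On each constant-a segment, Δv = aΔt and Δx = v₀Δt + ½aΔt²; chain segment to segment.
0–6 s: v starts -6 m/s; Δx = -6·6 + ½·2·6² = 0 m; v ends 6 m/s.
6–10 s: v starts 6 m/s; Δx = 6·4 + ½·4·4² = 56 m; v ends 22 m/s.
10–16 s: v starts 22 m/s; Δx = 22·6 + ½·11·6² = 330 m; v ends 88 m/s.
16–22 s: v starts 88 m/s; Δx = 88·6 + ½·12·6² = 744 m; v ends 160 m/s.
x(22) = -1 + Σ Δx = 1129 m.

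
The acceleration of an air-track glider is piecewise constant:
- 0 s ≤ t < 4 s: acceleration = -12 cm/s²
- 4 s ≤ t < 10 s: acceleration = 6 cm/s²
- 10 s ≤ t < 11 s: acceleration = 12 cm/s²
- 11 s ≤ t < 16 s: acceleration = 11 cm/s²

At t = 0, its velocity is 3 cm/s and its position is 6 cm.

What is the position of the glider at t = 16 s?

-90.5 cm

On each constant-a segment, Δv = aΔt and Δx = v₀Δt + ½aΔt²; chain segment to segment.
0–4 s: v starts 3 cm/s; Δx = 3·4 + ½·-12·4² = -84 cm; v ends -45 cm/s.
4–10 s: v starts -45 cm/s; Δx = -45·6 + ½·6·6² = -162 cm; v ends -9 cm/s.
10–11 s: v starts -9 cm/s; Δx = -9·1 + ½·12·1² = -3 cm; v ends 3 cm/s.
11–16 s: v starts 3 cm/s; Δx = 3·5 + ½·11·5² = 152.5 cm; v ends 58 cm/s.
x(16) = 6 + Σ Δx = -90.5 cm.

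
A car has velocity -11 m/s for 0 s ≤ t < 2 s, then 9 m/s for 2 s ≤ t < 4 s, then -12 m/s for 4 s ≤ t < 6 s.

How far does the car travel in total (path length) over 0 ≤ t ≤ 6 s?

64 m

Total distance travelled is ∫|v| dt — sum the magnitudes of each area piece.
0–2 s: |-11| × 2 = 22 m
2–4 s: |9| × 2 = 18 m
4–6 s: |-12| × 2 = 24 m
Total distance = 64 m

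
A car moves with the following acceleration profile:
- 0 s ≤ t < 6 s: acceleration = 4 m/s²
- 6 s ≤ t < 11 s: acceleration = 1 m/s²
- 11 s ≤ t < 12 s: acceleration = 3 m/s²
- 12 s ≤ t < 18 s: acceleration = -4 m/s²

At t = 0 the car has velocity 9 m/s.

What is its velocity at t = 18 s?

Δv equals the area under the a-t graph; then v = v₀ + Δv.
0–6 s: 4 × 6 = 24 m/s
6–11 s: 1 × 5 = 5 m/s
11–12 s: 3 × 1 = 3 m/s
12–18 s: -4 × 6 = -24 m/s
Δv = 8 m/s, so v(18) = 9 + (8) = 17 m/s.

17 m/s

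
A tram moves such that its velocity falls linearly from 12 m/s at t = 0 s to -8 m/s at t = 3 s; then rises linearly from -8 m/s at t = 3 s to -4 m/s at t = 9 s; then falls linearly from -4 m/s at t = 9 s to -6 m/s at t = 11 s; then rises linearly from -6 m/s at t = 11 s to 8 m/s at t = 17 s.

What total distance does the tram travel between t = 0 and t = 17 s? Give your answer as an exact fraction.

Total distance travelled is ∫|v| dt — sum the magnitudes of each area piece.
0–3 s: v = 0 at t = 1.8 s; triangle areas 10.8 + 4.8 = 15.6 m
3–9 s: |½(-8 + -4)(6)| = 36 m
9–11 s: |½(-4 + -6)(2)| = 10 m
11–17 s: v = 0 at t = 95/7 s; triangle areas 54/7 + 96/7 = 150/7 m
Total distance = 2906/35 m

2906/35 m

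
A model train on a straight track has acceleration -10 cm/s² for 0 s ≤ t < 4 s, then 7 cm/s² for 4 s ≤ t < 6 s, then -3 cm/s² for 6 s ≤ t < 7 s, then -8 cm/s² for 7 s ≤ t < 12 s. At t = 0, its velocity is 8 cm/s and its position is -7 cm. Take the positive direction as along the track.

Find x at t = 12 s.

On each constant-a segment, Δv = aΔt and Δx = v₀Δt + ½aΔt²; chain segment to segment.
0–4 s: v starts 8 cm/s; Δx = 8·4 + ½·-10·4² = -48 cm; v ends -32 cm/s.
4–6 s: v starts -32 cm/s; Δx = -32·2 + ½·7·2² = -50 cm; v ends -18 cm/s.
6–7 s: v starts -18 cm/s; Δx = -18·1 + ½·-3·1² = -19.5 cm; v ends -21 cm/s.
7–12 s: v starts -21 cm/s; Δx = -21·5 + ½·-8·5² = -205 cm; v ends -61 cm/s.
x(12) = -7 + Σ Δx = -329.5 cm.

-329.5 cm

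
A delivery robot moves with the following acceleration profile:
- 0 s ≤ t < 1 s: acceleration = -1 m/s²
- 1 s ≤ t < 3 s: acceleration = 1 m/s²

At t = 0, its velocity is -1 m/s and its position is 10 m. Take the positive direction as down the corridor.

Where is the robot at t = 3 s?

6.5 m

On each constant-a segment, Δv = aΔt and Δx = v₀Δt + ½aΔt²; chain segment to segment.
0–1 s: v starts -1 m/s; Δx = -1·1 + ½·-1·1² = -1.5 m; v ends -2 m/s.
1–3 s: v starts -2 m/s; Δx = -2·2 + ½·1·2² = -2 m; v ends 0 m/s.
x(3) = 10 + Σ Δx = 6.5 m.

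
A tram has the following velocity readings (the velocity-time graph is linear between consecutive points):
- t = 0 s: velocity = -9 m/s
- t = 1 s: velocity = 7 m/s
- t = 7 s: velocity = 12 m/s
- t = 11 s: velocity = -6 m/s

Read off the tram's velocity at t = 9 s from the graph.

3 m/s

On 7–11 s the graph is linear from 12 to -6 m/s: v(9) = 12 + (-6 − 12)·(9 − 7)/(11 − 7) = 3 m/s.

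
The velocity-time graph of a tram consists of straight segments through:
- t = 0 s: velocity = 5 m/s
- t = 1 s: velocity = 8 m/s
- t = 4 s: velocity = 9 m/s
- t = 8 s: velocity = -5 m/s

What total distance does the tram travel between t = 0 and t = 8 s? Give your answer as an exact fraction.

Distance (not displacement) is the total path length: add the absolute areas under v-t.
0–1 s: |½(5 + 8)(1)| = 6.5 m
1–4 s: |½(8 + 9)(3)| = 25.5 m
4–8 s: v = 0 at t = 46/7 s; triangle areas 81/7 + 25/7 = 106/7 m
Total distance = 330/7 m

330/7 m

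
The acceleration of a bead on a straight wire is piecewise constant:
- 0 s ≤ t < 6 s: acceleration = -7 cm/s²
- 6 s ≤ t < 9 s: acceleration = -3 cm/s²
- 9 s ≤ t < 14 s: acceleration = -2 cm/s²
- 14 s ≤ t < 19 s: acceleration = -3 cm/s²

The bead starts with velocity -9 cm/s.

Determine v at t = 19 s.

-85 cm/s

Δv equals the area under the a-t graph; then v = v₀ + Δv.
0–6 s: -7 × 6 = -42 cm/s
6–9 s: -3 × 3 = -9 cm/s
9–14 s: -2 × 5 = -10 cm/s
14–19 s: -3 × 5 = -15 cm/s
Δv = -76 cm/s, so v(19) = -9 + (-76) = -85 cm/s.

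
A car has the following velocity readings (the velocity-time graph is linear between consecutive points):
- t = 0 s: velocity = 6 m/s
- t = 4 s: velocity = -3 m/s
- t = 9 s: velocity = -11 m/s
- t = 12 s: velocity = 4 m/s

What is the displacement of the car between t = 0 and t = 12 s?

-39.5 m

Net displacement equals the area under the velocity-time graph (areas below the axis count negative).
0–4 s: ½(6 + -3)(4) = 6 m
4–9 s: ½(-3 + -11)(5) = -35 m
9–12 s: ½(-11 + 4)(3) = -10.5 m
Net displacement = -39.5 m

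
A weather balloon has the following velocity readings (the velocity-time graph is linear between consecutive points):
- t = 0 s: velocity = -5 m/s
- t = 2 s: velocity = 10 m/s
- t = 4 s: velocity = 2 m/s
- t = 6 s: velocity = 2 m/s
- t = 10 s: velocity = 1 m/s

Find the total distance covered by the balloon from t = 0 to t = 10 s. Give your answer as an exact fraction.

91/3 m

Total distance travelled is ∫|v| dt — sum the magnitudes of each area piece.
0–2 s: v = 0 at t = 2/3 s; triangle areas 5/3 + 20/3 = 25/3 m
2–4 s: |½(10 + 2)(2)| = 12 m
4–6 s: |2| × 2 = 4 m
6–10 s: |½(2 + 1)(4)| = 6 m
Total distance = 91/3 m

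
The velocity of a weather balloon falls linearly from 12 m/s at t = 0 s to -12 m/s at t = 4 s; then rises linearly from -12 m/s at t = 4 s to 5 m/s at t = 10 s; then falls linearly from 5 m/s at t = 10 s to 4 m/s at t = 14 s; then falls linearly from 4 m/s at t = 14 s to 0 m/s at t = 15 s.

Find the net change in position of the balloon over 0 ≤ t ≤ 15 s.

Displacement is the signed area under the v-t curve.
0–4 s: ½(12 + -12)(4) = 0 m
4–10 s: ½(-12 + 5)(6) = -21 m
10–14 s: ½(5 + 4)(4) = 18 m
14–15 s: ½(4 + 0)(1) = 2 m
Net displacement = -1 m

-1 m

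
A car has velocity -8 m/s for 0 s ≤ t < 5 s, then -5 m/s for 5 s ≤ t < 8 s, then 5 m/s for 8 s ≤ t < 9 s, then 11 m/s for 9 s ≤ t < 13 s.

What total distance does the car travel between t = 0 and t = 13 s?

104 m

Distance (not displacement) is the total path length: add the absolute areas under v-t.
0–5 s: |-8| × 5 = 40 m
5–8 s: |-5| × 3 = 15 m
8–9 s: |5| × 1 = 5 m
9–13 s: |11| × 4 = 44 m
Total distance = 104 m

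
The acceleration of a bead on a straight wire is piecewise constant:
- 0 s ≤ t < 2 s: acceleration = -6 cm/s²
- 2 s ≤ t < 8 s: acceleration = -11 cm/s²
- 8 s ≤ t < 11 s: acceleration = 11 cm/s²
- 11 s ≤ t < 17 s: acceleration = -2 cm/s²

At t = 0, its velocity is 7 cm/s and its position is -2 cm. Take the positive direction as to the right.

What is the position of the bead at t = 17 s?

-655.5 cm

On each constant-a segment, Δv = aΔt and Δx = v₀Δt + ½aΔt²; chain segment to segment.
0–2 s: v starts 7 cm/s; Δx = 7·2 + ½·-6·2² = 2 cm; v ends -5 cm/s.
2–8 s: v starts -5 cm/s; Δx = -5·6 + ½·-11·6² = -228 cm; v ends -71 cm/s.
8–11 s: v starts -71 cm/s; Δx = -71·3 + ½·11·3² = -163.5 cm; v ends -38 cm/s.
11–17 s: v starts -38 cm/s; Δx = -38·6 + ½·-2·6² = -264 cm; v ends -50 cm/s.
x(17) = -2 + Σ Δx = -655.5 cm.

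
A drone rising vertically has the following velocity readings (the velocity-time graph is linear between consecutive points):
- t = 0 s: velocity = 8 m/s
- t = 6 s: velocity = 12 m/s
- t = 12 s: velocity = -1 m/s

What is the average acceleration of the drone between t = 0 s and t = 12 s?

Average acceleration = Δv/Δt = (-1 − 8)/(12 − 0) = -0.75 m/s².

-0.75 m/s²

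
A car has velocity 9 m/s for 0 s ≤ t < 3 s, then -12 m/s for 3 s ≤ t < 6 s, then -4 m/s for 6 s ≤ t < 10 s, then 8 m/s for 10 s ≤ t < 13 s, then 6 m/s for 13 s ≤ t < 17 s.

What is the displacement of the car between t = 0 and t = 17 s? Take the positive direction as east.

23 m

Net displacement equals the area under the velocity-time graph (areas below the axis count negative).
0–3 s: 9 × 3 = 27 m
3–6 s: -12 × 3 = -36 m
6–10 s: -4 × 4 = -16 m
10–13 s: 8 × 3 = 24 m
13–17 s: 6 × 4 = 24 m
Net displacement = 23 m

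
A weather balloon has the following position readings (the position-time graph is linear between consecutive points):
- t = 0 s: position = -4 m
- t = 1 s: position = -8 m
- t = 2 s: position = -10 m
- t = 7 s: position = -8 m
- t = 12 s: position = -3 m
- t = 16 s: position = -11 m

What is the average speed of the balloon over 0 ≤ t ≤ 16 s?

1.3125 m/s

Average speed = (total path length)/(elapsed time); on a piecewise-linear x-t graph the path length is Σ|Δx|.
0–1 s: |Δx| = |-8 − -4| = 4 m
1–2 s: |Δx| = |-10 − -8| = 2 m
2–7 s: |Δx| = |-8 − -10| = 2 m
7–12 s: |Δx| = |-3 − -8| = 5 m
12–16 s: |Δx| = |-11 − -3| = 8 m
Total path = 21 m; average speed = 21/16 = 1.3125 m/s.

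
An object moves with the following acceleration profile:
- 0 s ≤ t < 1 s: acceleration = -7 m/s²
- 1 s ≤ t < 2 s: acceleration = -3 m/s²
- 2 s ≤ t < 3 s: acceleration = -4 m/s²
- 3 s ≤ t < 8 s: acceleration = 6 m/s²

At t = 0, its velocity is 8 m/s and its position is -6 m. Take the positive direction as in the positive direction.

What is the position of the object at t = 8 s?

39 m

On each constant-a segment, Δv = aΔt and Δx = v₀Δt + ½aΔt²; chain segment to segment.
0–1 s: v starts 8 m/s; Δx = 8·1 + ½·-7·1² = 4.5 m; v ends 1 m/s.
1–2 s: v starts 1 m/s; Δx = 1·1 + ½·-3·1² = -0.5 m; v ends -2 m/s.
2–3 s: v starts -2 m/s; Δx = -2·1 + ½·-4·1² = -4 m; v ends -6 m/s.
3–8 s: v starts -6 m/s; Δx = -6·5 + ½·6·5² = 45 m; v ends 24 m/s.
x(8) = -6 + Σ Δx = 39 m.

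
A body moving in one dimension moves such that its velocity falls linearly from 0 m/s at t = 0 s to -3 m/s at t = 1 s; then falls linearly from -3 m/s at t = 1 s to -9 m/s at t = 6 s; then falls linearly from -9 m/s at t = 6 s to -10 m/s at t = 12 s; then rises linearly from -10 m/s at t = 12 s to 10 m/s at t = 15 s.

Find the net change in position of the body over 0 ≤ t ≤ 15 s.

Displacement is the signed area under the v-t curve.
0–1 s: ½(0 + -3)(1) = -1.5 m
1–6 s: ½(-3 + -9)(5) = -30 m
6–12 s: ½(-9 + -10)(6) = -57 m
12–15 s: ½(-10 + 10)(3) = 0 m
Net displacement = -88.5 m

-88.5 m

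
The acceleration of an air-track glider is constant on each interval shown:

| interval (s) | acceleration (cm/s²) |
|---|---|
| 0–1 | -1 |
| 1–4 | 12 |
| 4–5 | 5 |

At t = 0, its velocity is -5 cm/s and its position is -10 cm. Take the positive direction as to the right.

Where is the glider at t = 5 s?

On each constant-a segment, Δv = aΔt and Δx = v₀Δt + ½aΔt²; chain segment to segment.
0–1 s: v starts -5 cm/s; Δx = -5·1 + ½·-1·1² = -5.5 cm; v ends -6 cm/s.
1–4 s: v starts -6 cm/s; Δx = -6·3 + ½·12·3² = 36 cm; v ends 30 cm/s.
4–5 s: v starts 30 cm/s; Δx = 30·1 + ½·5·1² = 32.5 cm; v ends 35 cm/s.
x(5) = -10 + Σ Δx = 53 cm.

53 cm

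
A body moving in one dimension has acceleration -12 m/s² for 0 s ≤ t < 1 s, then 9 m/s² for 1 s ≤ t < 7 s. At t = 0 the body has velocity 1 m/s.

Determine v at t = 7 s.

43 m/s

Δv equals the area under the a-t graph; then v = v₀ + Δv.
0–1 s: -12 × 1 = -12 m/s
1–7 s: 9 × 6 = 54 m/s
Δv = 42 m/s, so v(7) = 1 + (42) = 43 m/s.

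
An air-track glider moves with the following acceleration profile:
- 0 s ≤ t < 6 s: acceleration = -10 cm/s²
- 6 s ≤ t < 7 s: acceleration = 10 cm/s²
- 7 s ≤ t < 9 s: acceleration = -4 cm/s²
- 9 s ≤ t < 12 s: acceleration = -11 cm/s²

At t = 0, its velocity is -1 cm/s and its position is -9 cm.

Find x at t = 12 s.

On each constant-a segment, Δv = aΔt and Δx = v₀Δt + ½aΔt²; chain segment to segment.
0–6 s: v starts -1 cm/s; Δx = -1·6 + ½·-10·6² = -186 cm; v ends -61 cm/s.
6–7 s: v starts -61 cm/s; Δx = -61·1 + ½·10·1² = -56 cm; v ends -51 cm/s.
7–9 s: v starts -51 cm/s; Δx = -51·2 + ½·-4·2² = -110 cm; v ends -59 cm/s.
9–12 s: v starts -59 cm/s; Δx = -59·3 + ½·-11·3² = -226.5 cm; v ends -92 cm/s.
x(12) = -9 + Σ Δx = -587.5 cm.

-587.5 cm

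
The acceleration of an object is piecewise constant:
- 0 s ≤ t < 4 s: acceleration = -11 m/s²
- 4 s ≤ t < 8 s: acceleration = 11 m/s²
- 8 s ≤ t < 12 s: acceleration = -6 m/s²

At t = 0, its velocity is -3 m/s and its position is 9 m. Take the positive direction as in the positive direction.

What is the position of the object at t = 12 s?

-251 m

On each constant-a segment, Δv = aΔt and Δx = v₀Δt + ½aΔt²; chain segment to segment.
0–4 s: v starts -3 m/s; Δx = -3·4 + ½·-11·4² = -100 m; v ends -47 m/s.
4–8 s: v starts -47 m/s; Δx = -47·4 + ½·11·4² = -100 m; v ends -3 m/s.
8–12 s: v starts -3 m/s; Δx = -3·4 + ½·-6·4² = -60 m; v ends -27 m/s.
x(12) = 9 + Σ Δx = -251 m.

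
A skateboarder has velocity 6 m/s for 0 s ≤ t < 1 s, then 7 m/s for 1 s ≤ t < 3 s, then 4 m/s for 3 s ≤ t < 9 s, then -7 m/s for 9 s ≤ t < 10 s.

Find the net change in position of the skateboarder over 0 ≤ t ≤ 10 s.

Net displacement equals the area under the velocity-time graph (areas below the axis count negative).
0–1 s: 6 × 1 = 6 m
1–3 s: 7 × 2 = 14 m
3–9 s: 4 × 6 = 24 m
9–10 s: -7 × 1 = -7 m
Net displacement = 37 m

37 m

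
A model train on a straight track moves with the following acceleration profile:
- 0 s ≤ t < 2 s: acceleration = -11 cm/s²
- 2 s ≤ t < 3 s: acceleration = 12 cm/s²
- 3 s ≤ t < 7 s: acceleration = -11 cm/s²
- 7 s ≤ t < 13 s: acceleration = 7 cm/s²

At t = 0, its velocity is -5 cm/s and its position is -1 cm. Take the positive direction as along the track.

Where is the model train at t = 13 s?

-430 cm

On each constant-a segment, Δv = aΔt and Δx = v₀Δt + ½aΔt²; chain segment to segment.
0–2 s: v starts -5 cm/s; Δx = -5·2 + ½·-11·2² = -32 cm; v ends -27 cm/s.
2–3 s: v starts -27 cm/s; Δx = -27·1 + ½·12·1² = -21 cm; v ends -15 cm/s.
3–7 s: v starts -15 cm/s; Δx = -15·4 + ½·-11·4² = -148 cm; v ends -59 cm/s.
7–13 s: v starts -59 cm/s; Δx = -59·6 + ½·7·6² = -228 cm; v ends -17 cm/s.
x(13) = -1 + Σ Δx = -430 cm.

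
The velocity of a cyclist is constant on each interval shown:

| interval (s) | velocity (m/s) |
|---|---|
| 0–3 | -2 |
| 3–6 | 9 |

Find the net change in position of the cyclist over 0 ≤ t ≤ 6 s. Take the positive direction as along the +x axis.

21 m

Displacement is the signed area under the v-t curve.
0–3 s: -2 × 3 = -6 m
3–6 s: 9 × 3 = 27 m
Net displacement = 21 m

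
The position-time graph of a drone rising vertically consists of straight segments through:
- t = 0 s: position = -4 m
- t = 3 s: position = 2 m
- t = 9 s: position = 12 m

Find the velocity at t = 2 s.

Velocity is the slope of the x-t graph on 0–3 s: (2 − -4)/(3 − 0) = 2 m/s.

2 m/s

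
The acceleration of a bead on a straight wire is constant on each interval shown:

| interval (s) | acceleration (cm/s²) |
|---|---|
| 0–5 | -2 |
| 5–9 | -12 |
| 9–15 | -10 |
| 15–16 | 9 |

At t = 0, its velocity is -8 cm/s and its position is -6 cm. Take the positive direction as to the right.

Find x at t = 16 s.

On each constant-a segment, Δv = aΔt and Δx = v₀Δt + ½aΔt²; chain segment to segment.
0–5 s: v starts -8 cm/s; Δx = -8·5 + ½·-2·5² = -65 cm; v ends -18 cm/s.
5–9 s: v starts -18 cm/s; Δx = -18·4 + ½·-12·4² = -168 cm; v ends -66 cm/s.
9–15 s: v starts -66 cm/s; Δx = -66·6 + ½·-10·6² = -576 cm; v ends -126 cm/s.
15–16 s: v starts -126 cm/s; Δx = -126·1 + ½·9·1² = -121.5 cm; v ends -117 cm/s.
x(16) = -6 + Σ Δx = -936.5 cm.

-936.5 cm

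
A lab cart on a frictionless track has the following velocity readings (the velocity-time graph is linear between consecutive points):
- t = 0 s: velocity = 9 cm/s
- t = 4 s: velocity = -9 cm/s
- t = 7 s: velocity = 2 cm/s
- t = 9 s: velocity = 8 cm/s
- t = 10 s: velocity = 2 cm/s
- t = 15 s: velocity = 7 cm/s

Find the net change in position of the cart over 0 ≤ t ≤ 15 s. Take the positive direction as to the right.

Net displacement equals the area under the velocity-time graph (areas below the axis count negative).
0–4 s: ½(9 + -9)(4) = 0 cm
4–7 s: ½(-9 + 2)(3) = -10.5 cm
7–9 s: ½(2 + 8)(2) = 10 cm
9–10 s: ½(8 + 2)(1) = 5 cm
10–15 s: ½(2 + 7)(5) = 22.5 cm
Net displacement = 27 cm

27 cm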